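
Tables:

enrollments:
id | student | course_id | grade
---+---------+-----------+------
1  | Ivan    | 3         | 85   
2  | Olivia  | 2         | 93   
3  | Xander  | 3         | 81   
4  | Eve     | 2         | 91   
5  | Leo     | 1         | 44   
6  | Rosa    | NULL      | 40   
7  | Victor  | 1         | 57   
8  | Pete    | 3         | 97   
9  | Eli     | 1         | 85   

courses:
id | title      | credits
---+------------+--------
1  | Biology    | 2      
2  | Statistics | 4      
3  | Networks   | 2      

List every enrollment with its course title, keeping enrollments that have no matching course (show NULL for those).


LEFT JOIN keeps every row from enrollments (the left table); where course_id has no match in courses, the course columns become NULL. Walk through each enrollment:
  - enrollment 1 (Ivan): course_id=3 -> matches Networks
  - enrollment 2 (Olivia): course_id=2 -> matches Statistics
  - enrollment 3 (Xander): course_id=3 -> matches Networks
  - enrollment 4 (Eve): course_id=2 -> matches Statistics
  - enrollment 5 (Leo): course_id=1 -> matches Biology
  - enrollment 6 (Rosa): course_id=NULL, no match -> kept with NULL
  - enrollment 7 (Victor): course_id=1 -> matches Biology
  - enrollment 8 (Pete): course_id=3 -> matches Networks
  - enrollment 9 (Eli): course_id=1 -> matches Biology
All 9 rows appear; 1 has NULL course.

SQL:
SELECT a.student, b.title AS course
FROM enrollments a
LEFT JOIN courses b ON a.course_id = b.id

Result:
student | course    
--------+-----------
Ivan    | Networks  
Olivia  | Statistics
Xander  | Networks  
Eve     | Statistics
Leo     | Biology   
Rosa    | NULL      
Victor  | Biology   
Pete    | Networks  
Eli     | Biology   


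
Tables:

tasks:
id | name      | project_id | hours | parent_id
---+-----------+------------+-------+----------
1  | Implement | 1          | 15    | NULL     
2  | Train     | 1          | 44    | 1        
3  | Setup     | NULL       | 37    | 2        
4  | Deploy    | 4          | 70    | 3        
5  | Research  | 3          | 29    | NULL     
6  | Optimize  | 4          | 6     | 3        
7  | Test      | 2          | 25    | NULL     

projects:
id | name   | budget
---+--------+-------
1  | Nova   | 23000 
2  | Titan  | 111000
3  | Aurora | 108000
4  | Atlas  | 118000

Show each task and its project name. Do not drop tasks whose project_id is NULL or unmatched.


LEFT JOIN keeps every row from tasks (the left table); where project_id has no match in projects, the project columns become NULL. Walk through each task:
  - task 1 (Implement): project_id=1 -> matches Nova
  - task 2 (Train): project_id=1 -> matches Nova
  - task 3 (Setup): project_id=NULL, no match -> kept with NULL
  - task 4 (Deploy): project_id=4 -> matches Atlas
  - task 5 (Research): project_id=3 -> matches Aurora
  - task 6 (Optimize): project_id=4 -> matches Atlas
  - task 7 (Test): project_id=2 -> matches Titan
All 7 rows appear; 1 has NULL project.

SQL:
SELECT a.name, b.name AS project
FROM tasks a
LEFT JOIN projects b ON a.project_id = b.id

Result:
name      | project
----------+--------
Implement | Nova   
Train     | Nova   
Setup     | NULL   
Deploy    | Atlas  
Research  | Aurora 
Optimize  | Atlas  
Test      | Titan  


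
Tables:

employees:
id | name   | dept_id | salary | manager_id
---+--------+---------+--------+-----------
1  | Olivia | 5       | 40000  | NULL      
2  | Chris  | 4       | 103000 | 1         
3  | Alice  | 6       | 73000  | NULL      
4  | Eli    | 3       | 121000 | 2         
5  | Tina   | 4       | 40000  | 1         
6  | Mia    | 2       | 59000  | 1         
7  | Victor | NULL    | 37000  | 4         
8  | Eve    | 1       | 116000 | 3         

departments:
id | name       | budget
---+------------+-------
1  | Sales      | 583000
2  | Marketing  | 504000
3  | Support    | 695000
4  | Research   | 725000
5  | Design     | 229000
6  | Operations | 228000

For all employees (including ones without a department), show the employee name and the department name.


LEFT JOIN keeps every row from employees (the left table); where dept_id has no match in departments, the department columns become NULL. Walk through each employee:
  - employee 1 (Olivia): dept_id=5 -> matches Design
  - employee 2 (Chris): dept_id=4 -> matches Research
  - employee 3 (Alice): dept_id=6 -> matches Operations
  - employee 4 (Eli): dept_id=3 -> matches Support
  - employee 5 (Tina): dept_id=4 -> matches Research
  - employee 6 (Mia): dept_id=2 -> matches Marketing
  - employee 7 (Victor): dept_id=NULL, no match -> kept with NULL
  - employee 8 (Eve): dept_id=1 -> matches Sales
All 8 rows appear; 1 has NULL department.

SQL:
SELECT a.name, b.name AS department
FROM employees a
LEFT JOIN departments b ON a.dept_id = b.id

Result:
name   | department
-------+-----------
Olivia | Design    
Chris  | Research  
Alice  | Operations
Eli    | Support   
Tina   | Research  
Mia    | Marketing 
Victor | NULL      
Eve    | Sales     


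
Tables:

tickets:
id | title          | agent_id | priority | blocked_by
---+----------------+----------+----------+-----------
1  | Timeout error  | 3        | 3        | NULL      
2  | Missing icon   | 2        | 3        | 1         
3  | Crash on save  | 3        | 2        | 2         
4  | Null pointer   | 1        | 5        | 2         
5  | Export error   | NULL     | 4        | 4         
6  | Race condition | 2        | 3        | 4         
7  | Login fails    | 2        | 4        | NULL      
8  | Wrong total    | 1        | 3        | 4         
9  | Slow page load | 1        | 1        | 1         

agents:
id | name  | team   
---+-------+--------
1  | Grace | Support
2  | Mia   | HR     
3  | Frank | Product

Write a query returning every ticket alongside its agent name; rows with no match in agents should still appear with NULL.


LEFT JOIN keeps every row from tickets (the left table); where agent_id has no match in agents, the agent columns become NULL. Walk through each ticket:
  - ticket 1 (Timeout error): agent_id=3 -> matches Frank
  - ticket 2 (Missing icon): agent_id=2 -> matches Mia
  - ticket 3 (Crash on save): agent_id=3 -> matches Frank
  - ticket 4 (Null pointer): agent_id=1 -> matches Grace
  - ticket 5 (Export error): agent_id=NULL, no match -> kept with NULL
  - ticket 6 (Race condition): agent_id=2 -> matches Mia
  - ticket 7 (Login fails): agent_id=2 -> matches Mia
  - ticket 8 (Wrong total): agent_id=1 -> matches Grace
  - ticket 9 (Slow page load): agent_id=1 -> matches Grace
All 9 rows appear; 1 has NULL agent.

SQL:
SELECT a.title, b.name AS agent
FROM tickets a
LEFT JOIN agents b ON a.agent_id = b.id

Result:
title          | agent
---------------+------
Timeout error  | Frank
Missing icon   | Mia  
Crash on save  | Frank
Null pointer   | Grace
Export error   | NULL 
Race condition | Mia  
Login fails    | Mia  
Wrong total    | Grace
Slow page load | Grace


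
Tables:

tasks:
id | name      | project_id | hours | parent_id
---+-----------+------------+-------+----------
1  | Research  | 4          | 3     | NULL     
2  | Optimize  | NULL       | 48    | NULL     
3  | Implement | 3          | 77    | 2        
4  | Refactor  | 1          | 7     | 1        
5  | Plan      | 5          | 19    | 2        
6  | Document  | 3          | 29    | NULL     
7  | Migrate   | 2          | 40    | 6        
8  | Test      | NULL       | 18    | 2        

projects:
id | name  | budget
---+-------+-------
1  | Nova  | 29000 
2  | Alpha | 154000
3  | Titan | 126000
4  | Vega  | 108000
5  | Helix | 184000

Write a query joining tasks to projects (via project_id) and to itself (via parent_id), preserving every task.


Two LEFT JOINs from the same base table tasks: one to projects via project_id, one to tasks itself via parent_id. Both are LEFT so every task is preserved.
Match against projects:
  - task 1 (Research): project_id=4 -> matches Vega
  - task 2 (Optimize): project_id=NULL, no match -> kept with NULL
  - task 3 (Implement): project_id=3 -> matches Titan
  - task 4 (Refactor): project_id=1 -> matches Nova
  - task 5 (Plan): project_id=5 -> matches Helix
  - task 6 (Document): project_id=3 -> matches Titan
  - task 7 (Migrate): project_id=2 -> matches Alpha
  - task 8 (Test): project_id=NULL, no match -> kept with NULL
Match against tasks (self):
  - task 1 (Research): parent_id=NULL -> NULL
  - task 2 (Optimize): parent_id=NULL -> NULL
  - task 3 (Implement): parent_id=2 -> Optimize
  - task 4 (Refactor): parent_id=1 -> Research
  - task 5 (Plan): parent_id=2 -> Optimize
  - task 6 (Document): parent_id=NULL -> NULL
  - task 7 (Migrate): parent_id=6 -> Document
  - task 8 (Test): parent_id=2 -> Optimize

SQL:
SELECT a.name, b.name AS project, c.name AS parent
FROM tasks a
LEFT JOIN projects b ON a.project_id = b.id
LEFT JOIN tasks c ON a.parent_id = c.id

Result:
name      | project | parent  
----------+---------+---------
Research  | Vega    | NULL    
Optimize  | NULL    | NULL    
Implement | Titan   | Optimize
Refactor  | Nova    | Research
Plan      | Helix   | Optimize
Document  | Titan   | NULL    
Migrate   | Alpha   | Document
Test      | NULL    | Optimize


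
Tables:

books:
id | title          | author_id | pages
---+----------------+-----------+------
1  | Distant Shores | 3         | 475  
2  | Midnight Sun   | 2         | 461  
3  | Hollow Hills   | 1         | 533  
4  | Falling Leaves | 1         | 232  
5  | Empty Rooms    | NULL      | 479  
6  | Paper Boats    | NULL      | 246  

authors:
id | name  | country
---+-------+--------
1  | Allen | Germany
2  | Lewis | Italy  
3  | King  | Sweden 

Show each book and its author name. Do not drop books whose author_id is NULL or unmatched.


LEFT JOIN keeps every row from books (the left table); where author_id has no match in authors, the author columns become NULL. Walk through each book:
  - book 1 (Distant Shores): author_id=3 -> matches King
  - book 2 (Midnight Sun): author_id=2 -> matches Lewis
  - book 3 (Hollow Hills): author_id=1 -> matches Allen
  - book 4 (Falling Leaves): author_id=1 -> matches Allen
  - book 5 (Empty Rooms): author_id=NULL, no match -> kept with NULL
  - book 6 (Paper Boats): author_id=NULL, no match -> kept with NULL
All 6 rows appear; 2 have NULL author.

SQL:
SELECT a.title, b.name AS author
FROM books a
LEFT JOIN authors b ON a.author_id = b.id

Result:
title          | author
---------------+-------
Distant Shores | King  
Midnight Sun   | Lewis 
Hollow Hills   | Allen 
Falling Leaves | Allen 
Empty Rooms    | NULL  
Paper Boats    | NULL  


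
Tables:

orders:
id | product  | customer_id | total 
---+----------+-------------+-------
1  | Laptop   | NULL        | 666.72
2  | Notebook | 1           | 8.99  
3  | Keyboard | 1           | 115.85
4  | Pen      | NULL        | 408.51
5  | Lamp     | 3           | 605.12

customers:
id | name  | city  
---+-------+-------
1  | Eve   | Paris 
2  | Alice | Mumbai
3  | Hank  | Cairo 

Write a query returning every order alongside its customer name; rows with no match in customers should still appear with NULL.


LEFT JOIN keeps every row from orders (the left table); where customer_id has no match in customers, the customer columns become NULL. Walk through each order:
  - order 1 (Laptop): customer_id=NULL, no match -> kept with NULL
  - order 2 (Notebook): customer_id=1 -> matches Eve
  - order 3 (Keyboard): customer_id=1 -> matches Eve
  - order 4 (Pen): customer_id=NULL, no match -> kept with NULL
  - order 5 (Lamp): customer_id=3 -> matches Hank
All 5 rows appear; 2 have NULL customer.

SQL:
SELECT a.product, b.name AS customer
FROM orders a
LEFT JOIN customers b ON a.customer_id = b.id

Result:
product  | customer
---------+---------
Laptop   | NULL    
Notebook | Eve     
Keyboard | Eve     
Pen      | NULL    
Lamp     | Hank    


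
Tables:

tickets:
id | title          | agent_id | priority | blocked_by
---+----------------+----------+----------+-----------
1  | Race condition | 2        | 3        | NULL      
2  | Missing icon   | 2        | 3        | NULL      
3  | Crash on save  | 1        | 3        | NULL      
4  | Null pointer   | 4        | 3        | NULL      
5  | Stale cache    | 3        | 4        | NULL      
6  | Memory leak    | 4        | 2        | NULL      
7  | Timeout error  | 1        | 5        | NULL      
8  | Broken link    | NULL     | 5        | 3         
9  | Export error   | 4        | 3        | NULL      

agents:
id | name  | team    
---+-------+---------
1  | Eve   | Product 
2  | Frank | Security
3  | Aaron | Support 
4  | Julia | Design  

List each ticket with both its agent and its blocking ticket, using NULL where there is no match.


Two LEFT JOINs from the same base table tickets: one to agents via agent_id, one to tickets itself via blocked_by. Both are LEFT so every ticket is preserved.
Match against agents:
  - ticket 1 (Race condition): agent_id=2 -> matches Frank
  - ticket 2 (Missing icon): agent_id=2 -> matches Frank
  - ticket 3 (Crash on save): agent_id=1 -> matches Eve
  - ticket 4 (Null pointer): agent_id=4 -> matches Julia
  - ticket 5 (Stale cache): agent_id=3 -> matches Aaron
  - ticket 6 (Memory leak): agent_id=4 -> matches Julia
  - ticket 7 (Timeout error): agent_id=1 -> matches Eve
  - ticket 8 (Broken link): agent_id=NULL, no match -> kept with NULL
  - ticket 9 (Export error): agent_id=4 -> matches Julia
Match against tickets (self):
  - ticket 1 (Race condition): blocked_by=NULL -> NULL
  - ticket 2 (Missing icon): blocked_by=NULL -> NULL
  - ticket 3 (Crash on save): blocked_by=NULL -> NULL
  - ticket 4 (Null pointer): blocked_by=NULL -> NULL
  - ticket 5 (Stale cache): blocked_by=NULL -> NULL
  - ticket 6 (Memory leak): blocked_by=NULL -> NULL
  - ticket 7 (Timeout error): blocked_by=NULL -> NULL
  - ticket 8 (Broken link): blocked_by=3 -> Crash on save
  - ticket 9 (Export error): blocked_by=NULL -> NULL

SQL:
SELECT a.title, b.name AS agent, c.title AS blocked_by
FROM tickets a
LEFT JOIN agents b ON a.agent_id = b.id
LEFT JOIN tickets c ON a.blocked_by = c.id

Result:
title          | agent | blocked_by   
---------------+-------+--------------
Race condition | Frank | NULL         
Missing icon   | Frank | NULL         
Crash on save  | Eve   | NULL         
Null pointer   | Julia | NULL         
Stale cache    | Aaron | NULL         
Memory leak    | Julia | NULL         
Timeout error  | Eve   | NULL         
Broken link    | NULL  | Crash on save
Export error   | Julia | NULL         


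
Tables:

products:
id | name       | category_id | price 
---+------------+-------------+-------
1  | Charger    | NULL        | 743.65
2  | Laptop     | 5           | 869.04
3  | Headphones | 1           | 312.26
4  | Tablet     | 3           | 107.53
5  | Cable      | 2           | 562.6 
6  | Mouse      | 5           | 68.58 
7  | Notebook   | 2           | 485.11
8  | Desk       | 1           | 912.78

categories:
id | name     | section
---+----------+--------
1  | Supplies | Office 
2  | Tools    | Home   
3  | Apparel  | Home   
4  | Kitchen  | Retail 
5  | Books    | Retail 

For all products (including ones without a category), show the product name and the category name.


LEFT JOIN keeps every row from products (the left table); where category_id has no match in categories, the category columns become NULL. Walk through each product:
  - product 1 (Charger): category_id=NULL, no match -> kept with NULL
  - product 2 (Laptop): category_id=5 -> matches Books
  - product 3 (Headphones): category_id=1 -> matches Supplies
  - product 4 (Tablet): category_id=3 -> matches Apparel
  - product 5 (Cable): category_id=2 -> matches Tools
  - product 6 (Mouse): category_id=5 -> matches Books
  - product 7 (Notebook): category_id=2 -> matches Tools
  - product 8 (Desk): category_id=1 -> matches Supplies
All 8 rows appear; 1 has NULL category.

SQL:
SELECT a.name, b.name AS category
FROM products a
LEFT JOIN categories b ON a.category_id = b.id

Result:
name       | category
-----------+---------
Charger    | NULL    
Laptop     | Books   
Headphones | Supplies
Tablet     | Apparel 
Cable      | Tools   
Mouse      | Books   
Notebook   | Tools   
Desk       | Supplies


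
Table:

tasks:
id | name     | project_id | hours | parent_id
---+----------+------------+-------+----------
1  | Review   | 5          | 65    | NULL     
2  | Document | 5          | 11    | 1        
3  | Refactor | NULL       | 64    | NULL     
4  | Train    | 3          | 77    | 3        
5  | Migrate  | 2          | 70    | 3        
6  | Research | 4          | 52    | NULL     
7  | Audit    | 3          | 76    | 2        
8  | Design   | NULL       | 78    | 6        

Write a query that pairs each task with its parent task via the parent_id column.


This is a self-join: tasks is joined to a second copy of itself, matching each row's parent_id to another row's id. Use LEFT JOIN so rows with parent_id=NULL are kept.
  - task 1 (Review): parent_id=NULL -> NULL
  - task 2 (Document): parent_id=1 -> Review
  - task 3 (Refactor): parent_id=NULL -> NULL
  - task 4 (Train): parent_id=3 -> Refactor
  - task 5 (Migrate): parent_id=3 -> Refactor
  - task 6 (Research): parent_id=NULL -> NULL
  - task 7 (Audit): parent_id=2 -> Document
  - task 8 (Design): parent_id=6 -> Research

SQL:
SELECT a.name AS item, b.name AS parent
FROM tasks a
LEFT JOIN tasks b ON a.parent_id = b.id

Result:
item     | parent  
---------+---------
Review   | NULL    
Document | Review  
Refactor | NULL    
Train    | Refactor
Migrate  | Refactor
Research | NULL    
Audit    | Document
Design   | Research


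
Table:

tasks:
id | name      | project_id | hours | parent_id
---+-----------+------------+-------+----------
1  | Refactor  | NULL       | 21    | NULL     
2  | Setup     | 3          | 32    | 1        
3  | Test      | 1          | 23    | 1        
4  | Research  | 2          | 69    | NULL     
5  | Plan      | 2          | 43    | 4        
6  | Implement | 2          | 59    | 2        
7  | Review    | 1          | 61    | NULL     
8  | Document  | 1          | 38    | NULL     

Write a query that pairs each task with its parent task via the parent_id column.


This is a self-join: tasks is joined to a second copy of itself, matching each row's parent_id to another row's id. Use LEFT JOIN so rows with parent_id=NULL are kept.
  - task 1 (Refactor): parent_id=NULL -> NULL
  - task 2 (Setup): parent_id=1 -> Refactor
  - task 3 (Test): parent_id=1 -> Refactor
  - task 4 (Research): parent_id=NULL -> NULL
  - task 5 (Plan): parent_id=4 -> Research
  - task 6 (Implement): parent_id=2 -> Setup
  - task 7 (Review): parent_id=NULL -> NULL
  - task 8 (Document): parent_id=NULL -> NULL

SQL:
SELECT a.name AS item, b.name AS parent
FROM tasks a
LEFT JOIN tasks b ON a.parent_id = b.id

Result:
item      | parent  
----------+---------
Refactor  | NULL    
Setup     | Refactor
Test      | Refactor
Research  | NULL    
Plan      | Research
Implement | Setup   
Review    | NULL    
Document  | NULL    


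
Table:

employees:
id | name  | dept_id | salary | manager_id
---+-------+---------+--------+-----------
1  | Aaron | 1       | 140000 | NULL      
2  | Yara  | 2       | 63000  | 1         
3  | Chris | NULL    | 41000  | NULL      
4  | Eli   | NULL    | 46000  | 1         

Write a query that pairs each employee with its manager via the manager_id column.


This is a self-join: employees is joined to a second copy of itself, matching each row's manager_id to another row's id. Use LEFT JOIN so rows with manager_id=NULL are kept.
  - employee 1 (Aaron): manager_id=NULL -> NULL
  - employee 2 (Yara): manager_id=1 -> Aaron
  - employee 3 (Chris): manager_id=NULL -> NULL
  - employee 4 (Eli): manager_id=1 -> Aaron

SQL:
SELECT a.name AS item, b.name AS manager
FROM employees a
LEFT JOIN employees b ON a.manager_id = b.id

Result:
item  | manager
------+--------
Aaron | NULL   
Yara  | Aaron  
Chris | NULL   
Eli   | Aaron  


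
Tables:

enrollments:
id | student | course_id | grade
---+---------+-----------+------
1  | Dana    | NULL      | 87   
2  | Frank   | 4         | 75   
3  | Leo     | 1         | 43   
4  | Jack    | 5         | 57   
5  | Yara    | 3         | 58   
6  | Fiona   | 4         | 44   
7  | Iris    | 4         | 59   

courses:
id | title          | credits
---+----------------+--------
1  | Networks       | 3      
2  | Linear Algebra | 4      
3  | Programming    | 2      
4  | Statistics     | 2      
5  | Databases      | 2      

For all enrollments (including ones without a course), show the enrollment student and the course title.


LEFT JOIN keeps every row from enrollments (the left table); where course_id has no match in courses, the course columns become NULL. Walk through each enrollment:
  - enrollment 1 (Dana): course_id=NULL, no match -> kept with NULL
  - enrollment 2 (Frank): course_id=4 -> matches Statistics
  - enrollment 3 (Leo): course_id=1 -> matches Networks
  - enrollment 4 (Jack): course_id=5 -> matches Databases
  - enrollment 5 (Yara): course_id=3 -> matches Programming
  - enrollment 6 (Fiona): course_id=4 -> matches Statistics
  - enrollment 7 (Iris): course_id=4 -> matches Statistics
All 7 rows appear; 1 has NULL course.

SQL:
SELECT a.student, b.title AS course
FROM enrollments a
LEFT JOIN courses b ON a.course_id = b.id

Result:
student | course     
--------+------------
Dana    | NULL       
Frank   | Statistics 
Leo     | Networks   
Jack    | Databases  
Yara    | Programming
Fiona   | Statistics 
Iris    | Statistics 


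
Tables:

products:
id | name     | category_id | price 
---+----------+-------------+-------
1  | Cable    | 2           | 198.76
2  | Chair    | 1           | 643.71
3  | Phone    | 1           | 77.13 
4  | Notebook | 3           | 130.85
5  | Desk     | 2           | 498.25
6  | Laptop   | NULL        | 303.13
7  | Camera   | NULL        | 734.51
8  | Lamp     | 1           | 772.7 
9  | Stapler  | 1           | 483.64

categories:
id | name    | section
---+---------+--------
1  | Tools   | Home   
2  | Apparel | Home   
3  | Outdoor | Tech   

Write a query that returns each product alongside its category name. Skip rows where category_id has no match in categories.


INNER JOIN keeps only products rows whose category_id matches an id in categories. Walk through each product:
  - product 1 (Cable): category_id=2 -> matches Apparel
  - product 2 (Chair): category_id=1 -> matches Tools
  - product 3 (Phone): category_id=1 -> matches Tools
  - product 4 (Notebook): category_id=3 -> matches Outdoor
  - product 5 (Desk): category_id=2 -> matches Apparel
  - product 6 (Laptop): category_id=NULL, no match -> dropped
  - product 7 (Camera): category_id=NULL, no match -> dropped
  - product 8 (Lamp): category_id=1 -> matches Tools
  - product 9 (Stapler): category_id=1 -> matches Tools
So 2 of 9 rows are dropped.

SQL:
SELECT a.name, b.name AS category
FROM products a
INNER JOIN categories b ON a.category_id = b.id

Result:
name     | category
---------+---------
Cable    | Apparel 
Chair    | Tools   
Phone    | Tools   
Notebook | Outdoor 
Desk     | Apparel 
Lamp     | Tools   
Stapler  | Tools   


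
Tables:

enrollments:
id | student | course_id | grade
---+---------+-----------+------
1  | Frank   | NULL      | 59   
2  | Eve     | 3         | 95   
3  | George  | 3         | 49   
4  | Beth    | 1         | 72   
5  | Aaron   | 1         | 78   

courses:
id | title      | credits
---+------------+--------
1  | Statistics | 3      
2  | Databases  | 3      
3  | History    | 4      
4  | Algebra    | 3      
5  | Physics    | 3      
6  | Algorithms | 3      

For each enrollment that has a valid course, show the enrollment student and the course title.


INNER JOIN keeps only enrollments rows whose course_id matches an id in courses. Walk through each enrollment:
  - enrollment 1 (Frank): course_id=NULL, no match -> dropped
  - enrollment 2 (Eve): course_id=3 -> matches History
  - enrollment 3 (George): course_id=3 -> matches History
  - enrollment 4 (Beth): course_id=1 -> matches Statistics
  - enrollment 5 (Aaron): course_id=1 -> matches Statistics
So 1 of 5 rows is dropped.

SQL:
SELECT a.student, b.title AS course
FROM enrollments a
INNER JOIN courses b ON a.course_id = b.id

Result:
student | course    
--------+-----------
Eve     | History   
George  | History   
Beth    | Statistics
Aaron   | Statistics


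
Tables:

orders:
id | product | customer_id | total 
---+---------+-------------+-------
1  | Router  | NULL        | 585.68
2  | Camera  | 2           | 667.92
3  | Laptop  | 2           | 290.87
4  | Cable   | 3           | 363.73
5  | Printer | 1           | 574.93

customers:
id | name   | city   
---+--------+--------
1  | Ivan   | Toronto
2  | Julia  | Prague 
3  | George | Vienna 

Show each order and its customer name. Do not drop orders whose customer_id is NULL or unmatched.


LEFT JOIN keeps every row from orders (the left table); where customer_id has no match in customers, the customer columns become NULL. Walk through each order:
  - order 1 (Router): customer_id=NULL, no match -> kept with NULL
  - order 2 (Camera): customer_id=2 -> matches Julia
  - order 3 (Laptop): customer_id=2 -> matches Julia
  - order 4 (Cable): customer_id=3 -> matches George
  - order 5 (Printer): customer_id=1 -> matches Ivan
All 5 rows appear; 1 has NULL customer.

SQL:
SELECT a.product, b.name AS customer
FROM orders a
LEFT JOIN customers b ON a.customer_id = b.id

Result:
product | customer
--------+---------
Router  | NULL    
Camera  | Julia   
Laptop  | Julia   
Cable   | George  
Printer | Ivan    


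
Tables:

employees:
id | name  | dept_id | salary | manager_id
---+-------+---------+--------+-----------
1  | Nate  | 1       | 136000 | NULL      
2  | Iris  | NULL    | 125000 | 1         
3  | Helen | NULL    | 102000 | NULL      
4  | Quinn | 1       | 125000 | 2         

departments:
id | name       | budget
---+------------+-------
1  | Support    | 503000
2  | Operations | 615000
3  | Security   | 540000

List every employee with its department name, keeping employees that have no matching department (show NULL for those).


LEFT JOIN keeps every row from employees (the left table); where dept_id has no match in departments, the department columns become NULL. Walk through each employee:
  - employee 1 (Nate): dept_id=1 -> matches Support
  - employee 2 (Iris): dept_id=NULL, no match -> kept with NULL
  - employee 3 (Helen): dept_id=NULL, no match -> kept with NULL
  - employee 4 (Quinn): dept_id=1 -> matches Support
All 4 rows appear; 2 have NULL department.

SQL:
SELECT a.name, b.name AS department
FROM employees a
LEFT JOIN departments b ON a.dept_id = b.id

Result:
name  | department
------+-----------
Nate  | Support   
Iris  | NULL      
Helen | NULL      
Quinn | Support   


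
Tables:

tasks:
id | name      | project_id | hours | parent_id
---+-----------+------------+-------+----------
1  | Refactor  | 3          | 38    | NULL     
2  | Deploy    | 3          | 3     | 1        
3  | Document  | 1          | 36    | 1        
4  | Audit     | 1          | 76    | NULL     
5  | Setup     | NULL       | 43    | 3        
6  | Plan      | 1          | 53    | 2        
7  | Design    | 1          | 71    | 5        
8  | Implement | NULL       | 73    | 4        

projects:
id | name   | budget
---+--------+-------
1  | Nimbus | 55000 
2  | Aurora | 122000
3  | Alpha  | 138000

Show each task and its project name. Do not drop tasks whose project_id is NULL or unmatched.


LEFT JOIN keeps every row from tasks (the left table); where project_id has no match in projects, the project columns become NULL. Walk through each task:
  - task 1 (Refactor): project_id=3 -> matches Alpha
  - task 2 (Deploy): project_id=3 -> matches Alpha
  - task 3 (Document): project_id=1 -> matches Nimbus
  - task 4 (Audit): project_id=1 -> matches Nimbus
  - task 5 (Setup): project_id=NULL, no match -> kept with NULL
  - task 6 (Plan): project_id=1 -> matches Nimbus
  - task 7 (Design): project_id=1 -> matches Nimbus
  - task 8 (Implement): project_id=NULL, no match -> kept with NULL
All 8 rows appear; 2 have NULL project.

SQL:
SELECT a.name, b.name AS project
FROM tasks a
LEFT JOIN projects b ON a.project_id = b.id

Result:
name      | project
----------+--------
Refactor  | Alpha  
Deploy    | Alpha  
Document  | Nimbus 
Audit     | Nimbus 
Setup     | NULL   
Plan      | Nimbus 
Design    | Nimbus 
Implement | NULL   


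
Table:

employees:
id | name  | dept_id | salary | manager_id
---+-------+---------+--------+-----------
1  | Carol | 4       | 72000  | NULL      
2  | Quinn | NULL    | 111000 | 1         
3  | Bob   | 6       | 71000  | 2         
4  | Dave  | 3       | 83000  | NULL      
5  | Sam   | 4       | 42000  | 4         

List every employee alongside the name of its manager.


This is a self-join: employees is joined to a second copy of itself, matching each row's manager_id to another row's id. Use LEFT JOIN so rows with manager_id=NULL are kept.
  - employee 1 (Carol): manager_id=NULL -> NULL
  - employee 2 (Quinn): manager_id=1 -> Carol
  - employee 3 (Bob): manager_id=2 -> Quinn
  - employee 4 (Dave): manager_id=NULL -> NULL
  - employee 5 (Sam): manager_id=4 -> Dave

SQL:
SELECT a.name AS item, b.name AS manager
FROM employees a
LEFT JOIN employees b ON a.manager_id = b.id

Result:
item  | manager
------+--------
Carol | NULL   
Quinn | Carol  
Bob   | Quinn  
Dave  | NULL   
Sam   | Dave   


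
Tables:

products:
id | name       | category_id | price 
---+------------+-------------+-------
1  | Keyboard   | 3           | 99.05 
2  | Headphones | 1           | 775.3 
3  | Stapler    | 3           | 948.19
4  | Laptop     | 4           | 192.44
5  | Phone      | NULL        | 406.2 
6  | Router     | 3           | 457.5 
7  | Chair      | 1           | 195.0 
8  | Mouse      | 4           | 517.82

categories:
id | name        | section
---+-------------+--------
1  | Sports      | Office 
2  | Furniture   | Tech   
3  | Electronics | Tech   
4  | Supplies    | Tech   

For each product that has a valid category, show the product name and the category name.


INNER JOIN keeps only products rows whose category_id matches an id in categories. Walk through each product:
  - product 1 (Keyboard): category_id=3 -> matches Electronics
  - product 2 (Headphones): category_id=1 -> matches Sports
  - product 3 (Stapler): category_id=3 -> matches Electronics
  - product 4 (Laptop): category_id=4 -> matches Supplies
  - product 5 (Phone): category_id=NULL, no match -> dropped
  - product 6 (Router): category_id=3 -> matches Electronics
  - product 7 (Chair): category_id=1 -> matches Sports
  - product 8 (Mouse): category_id=4 -> matches Supplies
So 1 of 8 rows is dropped.

SQL:
SELECT a.name, b.name AS category
FROM products a
INNER JOIN categories b ON a.category_id = b.id

Result:
name       | category   
-----------+------------
Keyboard   | Electronics
Headphones | Sports     
Stapler    | Electronics
Laptop     | Supplies   
Router     | Electronics
Chair      | Sports     
Mouse      | Supplies   


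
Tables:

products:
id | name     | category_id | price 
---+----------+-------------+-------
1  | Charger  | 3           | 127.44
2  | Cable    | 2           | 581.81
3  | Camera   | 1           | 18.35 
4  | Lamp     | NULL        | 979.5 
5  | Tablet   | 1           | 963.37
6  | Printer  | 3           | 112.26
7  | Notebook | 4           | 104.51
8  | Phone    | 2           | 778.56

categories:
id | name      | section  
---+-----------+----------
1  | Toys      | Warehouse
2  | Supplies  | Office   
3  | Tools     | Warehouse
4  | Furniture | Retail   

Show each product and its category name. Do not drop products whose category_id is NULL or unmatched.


LEFT JOIN keeps every row from products (the left table); where category_id has no match in categories, the category columns become NULL. Walk through each product:
  - product 1 (Charger): category_id=3 -> matches Tools
  - product 2 (Cable): category_id=2 -> matches Supplies
  - product 3 (Camera): category_id=1 -> matches Toys
  - product 4 (Lamp): category_id=NULL, no match -> kept with NULL
  - product 5 (Tablet): category_id=1 -> matches Toys
  - product 6 (Printer): category_id=3 -> matches Tools
  - product 7 (Notebook): category_id=4 -> matches Furniture
  - product 8 (Phone): category_id=2 -> matches Supplies
All 8 rows appear; 1 has NULL category.

SQL:
SELECT a.name, b.name AS category
FROM products a
LEFT JOIN categories b ON a.category_id = b.id

Result:
name     | category 
---------+----------
Charger  | Tools    
Cable    | Supplies 
Camera   | Toys     
Lamp     | NULL     
Tablet   | Toys     
Printer  | Tools    
Notebook | Furniture
Phone    | Supplies 


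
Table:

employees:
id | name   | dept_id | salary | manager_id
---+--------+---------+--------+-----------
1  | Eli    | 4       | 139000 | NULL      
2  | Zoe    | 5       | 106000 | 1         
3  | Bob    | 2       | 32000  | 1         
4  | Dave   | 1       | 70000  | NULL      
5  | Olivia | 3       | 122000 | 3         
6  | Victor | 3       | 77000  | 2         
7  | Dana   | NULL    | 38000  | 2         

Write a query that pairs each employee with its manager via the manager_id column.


This is a self-join: employees is joined to a second copy of itself, matching each row's manager_id to another row's id. Use LEFT JOIN so rows with manager_id=NULL are kept.
  - employee 1 (Eli): manager_id=NULL -> NULL
  - employee 2 (Zoe): manager_id=1 -> Eli
  - employee 3 (Bob): manager_id=1 -> Eli
  - employee 4 (Dave): manager_id=NULL -> NULL
  - employee 5 (Olivia): manager_id=3 -> Bob
  - employee 6 (Victor): manager_id=2 -> Zoe
  - employee 7 (Dana): manager_id=2 -> Zoe

SQL:
SELECT a.name AS item, b.name AS manager
FROM employees a
LEFT JOIN employees b ON a.manager_id = b.id

Result:
item   | manager
-------+--------
Eli    | NULL   
Zoe    | Eli    
Bob    | Eli    
Dave   | NULL   
Olivia | Bob    
Victor | Zoe    
Dana   | Zoe    


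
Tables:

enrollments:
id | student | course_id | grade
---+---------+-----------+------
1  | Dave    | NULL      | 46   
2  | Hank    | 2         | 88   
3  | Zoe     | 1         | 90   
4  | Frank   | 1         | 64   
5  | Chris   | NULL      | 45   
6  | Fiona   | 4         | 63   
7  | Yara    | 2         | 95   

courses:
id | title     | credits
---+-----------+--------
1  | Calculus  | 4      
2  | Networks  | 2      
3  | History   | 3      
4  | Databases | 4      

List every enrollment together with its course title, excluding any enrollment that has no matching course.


INNER JOIN keeps only enrollments rows whose course_id matches an id in courses. Walk through each enrollment:
  - enrollment 1 (Dave): course_id=NULL, no match -> dropped
  - enrollment 2 (Hank): course_id=2 -> matches Networks
  - enrollment 3 (Zoe): course_id=1 -> matches Calculus
  - enrollment 4 (Frank): course_id=1 -> matches Calculus
  - enrollment 5 (Chris): course_id=NULL, no match -> dropped
  - enrollment 6 (Fiona): course_id=4 -> matches Databases
  - enrollment 7 (Yara): course_id=2 -> matches Networks
So 2 of 7 rows are dropped.

SQL:
SELECT a.student, b.title AS course
FROM enrollments a
INNER JOIN courses b ON a.course_id = b.id

Result:
student | course   
--------+----------
Hank    | Networks 
Zoe     | Calculus 
Frank   | Calculus 
Fiona   | Databases
Yara    | Networks 


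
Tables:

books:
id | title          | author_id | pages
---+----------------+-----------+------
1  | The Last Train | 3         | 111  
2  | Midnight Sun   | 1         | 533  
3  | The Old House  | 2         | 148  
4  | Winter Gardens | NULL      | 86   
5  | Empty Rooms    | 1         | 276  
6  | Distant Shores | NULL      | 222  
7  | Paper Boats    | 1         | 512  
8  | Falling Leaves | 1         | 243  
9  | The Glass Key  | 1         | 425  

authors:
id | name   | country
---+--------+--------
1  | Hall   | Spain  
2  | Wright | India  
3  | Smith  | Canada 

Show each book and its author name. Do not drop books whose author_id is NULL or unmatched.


LEFT JOIN keeps every row from books (the left table); where author_id has no match in authors, the author columns become NULL. Walk through each book:
  - book 1 (The Last Train): author_id=3 -> matches Smith
  - book 2 (Midnight Sun): author_id=1 -> matches Hall
  - book 3 (The Old House): author_id=2 -> matches Wright
  - book 4 (Winter Gardens): author_id=NULL, no match -> kept with NULL
  - book 5 (Empty Rooms): author_id=1 -> matches Hall
  - book 6 (Distant Shores): author_id=NULL, no match -> kept with NULL
  - book 7 (Paper Boats): author_id=1 -> matches Hall
  - book 8 (Falling Leaves): author_id=1 -> matches Hall
  - book 9 (The Glass Key): author_id=1 -> matches Hall
All 9 rows appear; 2 have NULL author.

SQL:
SELECT a.title, b.name AS author
FROM books a
LEFT JOIN authors b ON a.author_id = b.id

Result:
title          | author
---------------+-------
The Last Train | Smith 
Midnight Sun   | Hall  
The Old House  | Wright
Winter Gardens | NULL  
Empty Rooms    | Hall  
Distant Shores | NULL  
Paper Boats    | Hall  
Falling Leaves | Hall  
The Glass Key  | Hall  


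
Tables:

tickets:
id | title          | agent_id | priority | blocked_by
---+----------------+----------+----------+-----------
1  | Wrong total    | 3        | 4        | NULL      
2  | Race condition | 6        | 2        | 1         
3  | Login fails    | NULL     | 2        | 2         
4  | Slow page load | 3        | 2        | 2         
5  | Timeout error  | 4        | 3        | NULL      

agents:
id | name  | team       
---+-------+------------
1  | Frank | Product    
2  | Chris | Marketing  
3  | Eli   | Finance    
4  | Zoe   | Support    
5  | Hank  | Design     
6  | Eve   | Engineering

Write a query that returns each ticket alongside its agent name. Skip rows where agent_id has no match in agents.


INNER JOIN keeps only tickets rows whose agent_id matches an id in agents. Walk through each ticket:
  - ticket 1 (Wrong total): agent_id=3 -> matches Eli
  - ticket 2 (Race condition): agent_id=6 -> matches Eve
  - ticket 3 (Login fails): agent_id=NULL, no match -> dropped
  - ticket 4 (Slow page load): agent_id=3 -> matches Eli
  - ticket 5 (Timeout error): agent_id=4 -> matches Zoe
So 1 of 5 rows is dropped.

SQL:
SELECT a.title, b.name AS agent
FROM tickets a
INNER JOIN agents b ON a.agent_id = b.id

Result:
title          | agent
---------------+------
Wrong total    | Eli  
Race condition | Eve  
Slow page load | Eli  
Timeout error  | Zoe  


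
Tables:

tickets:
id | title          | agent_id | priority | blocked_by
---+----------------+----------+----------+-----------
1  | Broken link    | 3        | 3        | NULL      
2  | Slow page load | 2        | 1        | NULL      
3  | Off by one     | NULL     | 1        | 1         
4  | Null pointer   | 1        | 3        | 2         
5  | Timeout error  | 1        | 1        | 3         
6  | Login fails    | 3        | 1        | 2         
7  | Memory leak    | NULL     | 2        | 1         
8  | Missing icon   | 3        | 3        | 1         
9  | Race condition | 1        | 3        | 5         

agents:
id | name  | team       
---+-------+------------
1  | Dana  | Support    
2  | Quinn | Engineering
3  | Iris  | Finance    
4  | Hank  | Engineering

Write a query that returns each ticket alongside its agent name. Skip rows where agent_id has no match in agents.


INNER JOIN keeps only tickets rows whose agent_id matches an id in agents. Walk through each ticket:
  - ticket 1 (Broken link): agent_id=3 -> matches Iris
  - ticket 2 (Slow page load): agent_id=2 -> matches Quinn
  - ticket 3 (Off by one): agent_id=NULL, no match -> dropped
  - ticket 4 (Null pointer): agent_id=1 -> matches Dana
  - ticket 5 (Timeout error): agent_id=1 -> matches Dana
  - ticket 6 (Login fails): agent_id=3 -> matches Iris
  - ticket 7 (Memory leak): agent_id=NULL, no match -> dropped
  - ticket 8 (Missing icon): agent_id=3 -> matches Iris
  - ticket 9 (Race condition): agent_id=1 -> matches Dana
So 2 of 9 rows are dropped.

SQL:
SELECT a.title, b.name AS agent
FROM tickets a
INNER JOIN agents b ON a.agent_id = b.id

Result:
title          | agent
---------------+------
Broken link    | Iris 
Slow page load | Quinn
Null pointer   | Dana 
Timeout error  | Dana 
Login fails    | Iris 
Missing icon   | Iris 
Race condition | Dana 


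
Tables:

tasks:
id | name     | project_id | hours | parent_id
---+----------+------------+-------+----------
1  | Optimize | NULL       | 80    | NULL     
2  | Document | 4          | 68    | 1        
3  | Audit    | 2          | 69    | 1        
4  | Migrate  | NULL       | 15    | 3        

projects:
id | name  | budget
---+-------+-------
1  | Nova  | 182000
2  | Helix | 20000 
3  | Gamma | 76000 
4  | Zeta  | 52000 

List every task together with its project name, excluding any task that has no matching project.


INNER JOIN keeps only tasks rows whose project_id matches an id in projects. Walk through each task:
  - task 1 (Optimize): project_id=NULL, no match -> dropped
  - task 2 (Document): project_id=4 -> matches Zeta
  - task 3 (Audit): project_id=2 -> matches Helix
  - task 4 (Migrate): project_id=NULL, no match -> dropped
So 2 of 4 rows are dropped.

SQL:
SELECT a.name, b.name AS project
FROM tasks a
INNER JOIN projects b ON a.project_id = b.id

Result:
name     | project
---------+--------
Document | Zeta   
Audit    | Helix  
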